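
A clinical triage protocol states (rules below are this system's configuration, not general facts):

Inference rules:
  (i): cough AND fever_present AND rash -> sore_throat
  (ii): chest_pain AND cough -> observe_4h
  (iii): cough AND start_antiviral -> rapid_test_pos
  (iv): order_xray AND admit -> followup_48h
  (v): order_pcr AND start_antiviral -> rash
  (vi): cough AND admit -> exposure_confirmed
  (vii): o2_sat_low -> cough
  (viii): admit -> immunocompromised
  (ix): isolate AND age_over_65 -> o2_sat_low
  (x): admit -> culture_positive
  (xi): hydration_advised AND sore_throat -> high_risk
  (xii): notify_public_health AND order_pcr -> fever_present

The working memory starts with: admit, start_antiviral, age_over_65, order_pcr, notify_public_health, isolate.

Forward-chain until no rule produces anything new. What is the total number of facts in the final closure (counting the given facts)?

Round 1 fires (v), (viii), (ix), (x), (xii), giving rash, immunocompromised, o2_sat_low, culture_positive, fever_present.
Round 2 fires (vii), giving cough.
Round 3 fires (i), (iii), (vi), giving sore_throat, rapid_test_pos, exposure_confirmed.
Closure: {admit, age_over_65, cough, culture_positive, exposure_confirmed, fever_present, immunocompromised, isolate, notify_public_health, o2_sat_low, order_pcr, rapid_test_pos, rash, sore_throat, start_antiviral} — 15 facts.

15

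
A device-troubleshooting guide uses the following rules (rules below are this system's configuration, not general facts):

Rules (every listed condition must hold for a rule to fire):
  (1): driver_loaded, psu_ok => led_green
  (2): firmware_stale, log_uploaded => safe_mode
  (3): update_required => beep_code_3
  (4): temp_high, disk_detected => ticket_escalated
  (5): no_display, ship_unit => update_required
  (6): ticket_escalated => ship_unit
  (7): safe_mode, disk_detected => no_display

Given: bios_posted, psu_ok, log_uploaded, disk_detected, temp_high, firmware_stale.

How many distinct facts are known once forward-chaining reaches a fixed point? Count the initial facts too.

12

Round 1: (2) [firmware_stale, log_uploaded => safe_mode]; (4) [temp_high, disk_detected => ticket_escalated]. New: safe_mode, ticket_escalated.
Round 2: (6) [ticket_escalated => ship_unit]; (7) [safe_mode, disk_detected => no_display]. New: ship_unit, no_display.
Round 3: (5) [no_display, ship_unit => update_required]. New: update_required.
Round 4: (3) [update_required => beep_code_3]. New: beep_code_3.
Closure: {beep_code_3, bios_posted, disk_detected, firmware_stale, log_uploaded, no_display, psu_ok, safe_mode, ship_unit, temp_high, ticket_escalated, update_required} — 12 facts.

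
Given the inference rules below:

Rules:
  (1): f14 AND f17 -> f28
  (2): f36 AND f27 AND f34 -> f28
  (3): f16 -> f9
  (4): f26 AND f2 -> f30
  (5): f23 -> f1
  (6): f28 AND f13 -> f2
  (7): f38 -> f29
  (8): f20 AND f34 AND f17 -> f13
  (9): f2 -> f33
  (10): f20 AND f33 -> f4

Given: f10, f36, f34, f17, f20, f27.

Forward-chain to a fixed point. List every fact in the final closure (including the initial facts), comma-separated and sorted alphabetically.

Round 1 — (2), (8), derive f28, f13.
Round 2 — (6), derive f2.
Round 3 — (9), derive f33.
Round 4 — (10), derive f4.

f10, f13, f17, f2, f20, f27, f28, f33, f34, f36, f4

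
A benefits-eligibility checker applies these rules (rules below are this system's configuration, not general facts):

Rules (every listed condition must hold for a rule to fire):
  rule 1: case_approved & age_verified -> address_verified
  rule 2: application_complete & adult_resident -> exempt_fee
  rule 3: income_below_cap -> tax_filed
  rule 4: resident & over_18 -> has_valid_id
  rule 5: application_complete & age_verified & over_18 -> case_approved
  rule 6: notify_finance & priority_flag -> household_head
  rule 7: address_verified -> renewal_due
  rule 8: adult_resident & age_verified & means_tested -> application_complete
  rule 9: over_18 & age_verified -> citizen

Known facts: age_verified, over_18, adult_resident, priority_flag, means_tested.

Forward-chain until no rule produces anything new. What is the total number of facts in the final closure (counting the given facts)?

11

Round 1 — rule 8, rule 9, derive application_complete, citizen.
Round 2 — rule 2, rule 5, derive exempt_fee, case_approved.
Round 3 — rule 1, derive address_verified.
Round 4 — rule 7, derive renewal_due.
Closure: {address_verified, adult_resident, age_verified, application_complete, case_approved, citizen, exempt_fee, means_tested, over_18, priority_flag, renewal_due} — 11 facts.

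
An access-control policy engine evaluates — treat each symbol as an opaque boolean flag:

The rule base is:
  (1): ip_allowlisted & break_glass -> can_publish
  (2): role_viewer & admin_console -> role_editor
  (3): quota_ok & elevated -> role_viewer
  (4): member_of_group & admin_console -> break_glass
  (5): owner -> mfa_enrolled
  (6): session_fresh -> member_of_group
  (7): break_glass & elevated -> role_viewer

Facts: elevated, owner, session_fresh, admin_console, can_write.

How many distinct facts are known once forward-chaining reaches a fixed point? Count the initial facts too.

[1] (5) [owner -> mfa_enrolled]; (6) [session_fresh -> member_of_group]. ⇒ new: mfa_enrolled, member_of_group.
[2] (4) [member_of_group & admin_console -> break_glass]. ⇒ new: break_glass.
[3] (7) [break_glass & elevated -> role_viewer]. ⇒ new: role_viewer.
[4] (2) [role_viewer & admin_console -> role_editor]. ⇒ new: role_editor.
Closure: {admin_console, break_glass, can_write, elevated, member_of_group, mfa_enrolled, owner, role_editor, role_viewer, session_fresh} — 10 facts.

10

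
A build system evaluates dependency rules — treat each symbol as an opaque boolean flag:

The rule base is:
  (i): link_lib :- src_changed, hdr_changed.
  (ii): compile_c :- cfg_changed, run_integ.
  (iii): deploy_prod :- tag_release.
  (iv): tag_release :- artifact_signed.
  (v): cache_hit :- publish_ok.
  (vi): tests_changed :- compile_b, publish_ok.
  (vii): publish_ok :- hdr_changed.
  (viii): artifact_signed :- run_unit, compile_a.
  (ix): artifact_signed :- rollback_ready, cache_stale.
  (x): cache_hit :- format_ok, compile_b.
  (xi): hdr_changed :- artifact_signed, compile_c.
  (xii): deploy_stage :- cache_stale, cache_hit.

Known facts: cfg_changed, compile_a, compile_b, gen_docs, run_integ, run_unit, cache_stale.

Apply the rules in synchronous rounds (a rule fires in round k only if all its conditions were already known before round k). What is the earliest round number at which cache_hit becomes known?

Round 1 — (ii), (viii), derive compile_c, artifact_signed.
Round 2 — (iv), (xi), derive tag_release, hdr_changed.
Round 3 — (iii), (vii), derive deploy_prod, publish_ok.
Round 4 — (v), (vi), derive cache_hit, tests_changed.
cache_hit first appears in round 4.

4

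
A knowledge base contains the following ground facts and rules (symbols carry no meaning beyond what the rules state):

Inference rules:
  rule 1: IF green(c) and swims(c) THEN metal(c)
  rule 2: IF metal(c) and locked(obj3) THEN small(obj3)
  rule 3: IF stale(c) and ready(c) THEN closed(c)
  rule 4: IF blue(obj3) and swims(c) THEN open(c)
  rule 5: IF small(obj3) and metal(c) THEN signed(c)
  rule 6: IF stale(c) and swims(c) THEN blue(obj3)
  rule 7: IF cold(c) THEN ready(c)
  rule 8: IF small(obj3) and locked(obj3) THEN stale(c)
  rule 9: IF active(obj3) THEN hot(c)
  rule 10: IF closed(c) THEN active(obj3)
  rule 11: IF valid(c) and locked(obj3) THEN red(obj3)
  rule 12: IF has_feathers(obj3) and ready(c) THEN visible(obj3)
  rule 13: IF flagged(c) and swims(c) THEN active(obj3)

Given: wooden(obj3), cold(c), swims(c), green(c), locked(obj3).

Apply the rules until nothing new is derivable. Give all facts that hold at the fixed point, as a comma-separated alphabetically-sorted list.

active(obj3), blue(obj3), closed(c), cold(c), green(c), hot(c), locked(obj3), metal(c), open(c), ready(c), signed(c), small(obj3), stale(c), swims(c), wooden(obj3)

Round 1 fires rule 1, rule 7, giving metal(c), ready(c).
Round 2 fires rule 2, giving small(obj3).
Round 3 fires rule 5, rule 8, giving signed(c), stale(c).
Round 4 fires rule 3, rule 6, giving closed(c), blue(obj3).
Round 5 fires rule 4, rule 10, giving open(c), active(obj3).
Round 6 fires rule 9, giving hot(c).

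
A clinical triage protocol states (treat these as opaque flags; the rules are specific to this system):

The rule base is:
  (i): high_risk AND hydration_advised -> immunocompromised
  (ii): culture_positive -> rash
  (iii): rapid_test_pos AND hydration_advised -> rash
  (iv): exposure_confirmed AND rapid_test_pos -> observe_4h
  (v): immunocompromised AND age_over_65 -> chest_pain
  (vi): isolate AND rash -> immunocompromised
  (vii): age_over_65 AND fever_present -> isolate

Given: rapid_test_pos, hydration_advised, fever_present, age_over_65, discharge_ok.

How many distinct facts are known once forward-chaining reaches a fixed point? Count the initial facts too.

[1] (iii) [rapid_test_pos AND hydration_advised -> rash]; (vii) [age_over_65 AND fever_present -> isolate]. ⇒ new: rash, isolate.
[2] (vi) [isolate AND rash -> immunocompromised]. ⇒ new: immunocompromised.
[3] (v) [immunocompromised AND age_over_65 -> chest_pain]. ⇒ new: chest_pain.
Closure: {age_over_65, chest_pain, discharge_ok, fever_present, hydration_advised, immunocompromised, isolate, rapid_test_pos, rash} — 9 facts.

9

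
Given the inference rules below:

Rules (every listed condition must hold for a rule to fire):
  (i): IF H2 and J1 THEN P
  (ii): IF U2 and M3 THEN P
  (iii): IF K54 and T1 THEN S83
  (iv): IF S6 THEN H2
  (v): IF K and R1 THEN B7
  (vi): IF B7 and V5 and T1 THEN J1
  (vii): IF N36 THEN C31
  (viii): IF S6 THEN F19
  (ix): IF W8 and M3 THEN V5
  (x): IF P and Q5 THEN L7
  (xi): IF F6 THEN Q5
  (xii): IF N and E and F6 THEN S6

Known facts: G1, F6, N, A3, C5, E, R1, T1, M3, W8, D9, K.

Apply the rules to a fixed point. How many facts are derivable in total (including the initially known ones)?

Round 1 fires (v), (ix), (xi), (xii), giving B7, V5, Q5, S6.
Round 2 fires (iv), (vi), (viii), giving H2, J1, F19.
Round 3 fires (i), giving P.
Round 4 fires (x), giving L7.
Closure: {A3, B7, C5, D9, E, F19, F6, G1, H2, J1, K, L7, M3, N, P, Q5, R1, S6, T1, V5, W8} — 21 facts.

21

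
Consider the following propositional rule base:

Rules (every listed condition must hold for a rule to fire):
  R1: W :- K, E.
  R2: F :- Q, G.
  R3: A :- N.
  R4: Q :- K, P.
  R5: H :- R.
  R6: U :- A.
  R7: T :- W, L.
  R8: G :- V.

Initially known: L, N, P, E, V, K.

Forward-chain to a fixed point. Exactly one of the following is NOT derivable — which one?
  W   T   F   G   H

H

Round 1 fires R1, R3, R4, R8, giving W, A, Q, G.
Round 2 fires R2, R6, R7, giving F, U, T.
Derived: G (round 1), T (round 2), F (round 2), W (round 1). H never appears in any round.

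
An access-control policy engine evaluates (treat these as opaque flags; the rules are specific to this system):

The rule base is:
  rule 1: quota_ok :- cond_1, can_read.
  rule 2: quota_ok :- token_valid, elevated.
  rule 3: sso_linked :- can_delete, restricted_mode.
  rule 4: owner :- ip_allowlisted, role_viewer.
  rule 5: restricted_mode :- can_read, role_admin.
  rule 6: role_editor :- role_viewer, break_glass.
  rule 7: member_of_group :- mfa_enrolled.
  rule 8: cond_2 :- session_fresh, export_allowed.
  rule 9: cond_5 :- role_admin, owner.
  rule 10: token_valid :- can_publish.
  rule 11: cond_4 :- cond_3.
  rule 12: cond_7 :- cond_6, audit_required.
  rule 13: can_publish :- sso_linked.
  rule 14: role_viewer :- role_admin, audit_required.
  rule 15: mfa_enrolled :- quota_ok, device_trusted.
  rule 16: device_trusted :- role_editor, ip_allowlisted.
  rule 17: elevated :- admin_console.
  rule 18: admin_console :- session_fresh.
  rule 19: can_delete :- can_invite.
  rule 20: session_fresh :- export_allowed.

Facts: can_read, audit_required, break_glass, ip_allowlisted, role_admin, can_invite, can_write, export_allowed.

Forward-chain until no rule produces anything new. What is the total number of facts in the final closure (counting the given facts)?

25

Round 1: rule 5 [restricted_mode :- can_read, role_admin.]; rule 14 [role_viewer :- role_admin, audit_required.]; rule 19 [can_delete :- can_invite.]; rule 20 [session_fresh :- export_allowed.]. New: restricted_mode, role_viewer, can_delete, session_fresh.
Round 2: rule 3 [sso_linked :- can_delete, restricted_mode.]; rule 4 [owner :- ip_allowlisted, role_viewer.]; rule 6 [role_editor :- role_viewer, break_glass.]; rule 8 [cond_2 :- session_fresh, export_allowed.]; rule 18 [admin_console :- session_fresh.]. New: sso_linked, owner, role_editor, cond_2, admin_console.
Round 3: rule 9 [cond_5 :- role_admin, owner.]; rule 13 [can_publish :- sso_linked.]; rule 16 [device_trusted :- role_editor, ip_allowlisted.]; rule 17 [elevated :- admin_console.]. New: cond_5, can_publish, device_trusted, elevated.
Round 4: rule 10 [token_valid :- can_publish.]. New: token_valid.
Round 5: rule 2 [quota_ok :- token_valid, elevated.]. New: quota_ok.
Round 6: rule 15 [mfa_enrolled :- quota_ok, device_trusted.]. New: mfa_enrolled.
Round 7: rule 7 [member_of_group :- mfa_enrolled.]. New: member_of_group.
Closure: {admin_console, audit_required, break_glass, can_delete, can_invite, can_publish, can_read, can_write, cond_2, cond_5, device_trusted, elevated, export_allowed, ip_allowlisted, member_of_group, mfa_enrolled, owner, quota_ok, restricted_mode, role_admin, role_editor, role_viewer, session_fresh, sso_linked, token_valid} — 25 facts.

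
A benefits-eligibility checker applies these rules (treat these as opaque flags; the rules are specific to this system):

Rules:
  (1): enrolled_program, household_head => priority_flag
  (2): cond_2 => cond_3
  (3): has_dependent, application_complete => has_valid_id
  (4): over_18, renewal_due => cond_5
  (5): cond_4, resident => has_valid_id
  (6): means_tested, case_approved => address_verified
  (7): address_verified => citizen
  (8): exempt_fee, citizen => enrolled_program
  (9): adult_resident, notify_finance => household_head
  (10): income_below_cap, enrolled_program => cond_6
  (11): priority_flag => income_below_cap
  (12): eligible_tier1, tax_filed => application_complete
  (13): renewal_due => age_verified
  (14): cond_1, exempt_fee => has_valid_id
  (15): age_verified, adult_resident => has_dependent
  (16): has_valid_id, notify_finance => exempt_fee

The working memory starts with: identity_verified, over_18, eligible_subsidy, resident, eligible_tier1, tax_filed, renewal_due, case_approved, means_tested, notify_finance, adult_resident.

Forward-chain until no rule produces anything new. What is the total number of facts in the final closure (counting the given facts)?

24

Round 1 — (4), (6), (9), (12), (13), derive cond_5, address_verified, household_head, application_complete, age_verified.
Round 2 — (7), (15), derive citizen, has_dependent.
Round 3 — (3), derive has_valid_id.
Round 4 — (16), derive exempt_fee.
Round 5 — (8), derive enrolled_program.
Round 6 — (1), derive priority_flag.
Round 7 — (11), derive income_below_cap.
Round 8 — (10), derive cond_6.
Closure: {address_verified, adult_resident, age_verified, application_complete, case_approved, citizen, cond_5, cond_6, eligible_subsidy, eligible_tier1, enrolled_program, exempt_fee, has_dependent, has_valid_id, household_head, identity_verified, income_below_cap, means_tested, notify_finance, over_18, priority_flag, renewal_due, resident, tax_filed} — 24 facts.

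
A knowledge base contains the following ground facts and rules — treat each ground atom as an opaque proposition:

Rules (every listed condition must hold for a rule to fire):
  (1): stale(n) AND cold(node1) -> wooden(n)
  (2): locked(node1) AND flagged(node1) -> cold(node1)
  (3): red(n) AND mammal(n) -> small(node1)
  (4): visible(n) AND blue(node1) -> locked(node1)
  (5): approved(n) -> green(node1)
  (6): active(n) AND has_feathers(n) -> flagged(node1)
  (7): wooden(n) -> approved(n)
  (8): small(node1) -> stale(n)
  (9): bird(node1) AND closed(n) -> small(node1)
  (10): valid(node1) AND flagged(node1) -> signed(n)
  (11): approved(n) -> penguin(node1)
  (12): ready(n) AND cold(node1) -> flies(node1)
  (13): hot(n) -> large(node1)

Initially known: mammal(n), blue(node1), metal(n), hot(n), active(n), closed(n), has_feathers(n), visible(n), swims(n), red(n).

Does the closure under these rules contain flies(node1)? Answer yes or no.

Round 1 — (3), (4), (6), (13), derive small(node1), locked(node1), flagged(node1), large(node1).
Round 2 — (2), (8), derive cold(node1), stale(n).
Round 3 — (1), derive wooden(n).
Round 4 — (7), derive approved(n).
Round 5 — (5), (11), derive green(node1), penguin(node1).
Fixed point reached. flies(node1) is concluded only by (12); (12) needs ready(n) (never derived).

no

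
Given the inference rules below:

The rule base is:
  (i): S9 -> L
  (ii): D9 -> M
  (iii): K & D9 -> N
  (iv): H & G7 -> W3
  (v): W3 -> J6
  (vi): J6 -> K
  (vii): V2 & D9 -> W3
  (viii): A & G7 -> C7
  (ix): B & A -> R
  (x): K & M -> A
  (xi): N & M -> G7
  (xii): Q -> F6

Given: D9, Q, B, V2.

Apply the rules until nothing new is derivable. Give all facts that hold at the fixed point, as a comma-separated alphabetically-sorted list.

A, B, C7, D9, F6, G7, J6, K, M, N, Q, R, V2, W3

Round 1 — (ii), (vii), (xii), derive M, W3, F6.
Round 2 — (v), derive J6.
Round 3 — (vi), derive K.
Round 4 — (iii), (x), derive N, A.
Round 5 — (ix), (xi), derive R, G7.
Round 6 — (viii), derive C7.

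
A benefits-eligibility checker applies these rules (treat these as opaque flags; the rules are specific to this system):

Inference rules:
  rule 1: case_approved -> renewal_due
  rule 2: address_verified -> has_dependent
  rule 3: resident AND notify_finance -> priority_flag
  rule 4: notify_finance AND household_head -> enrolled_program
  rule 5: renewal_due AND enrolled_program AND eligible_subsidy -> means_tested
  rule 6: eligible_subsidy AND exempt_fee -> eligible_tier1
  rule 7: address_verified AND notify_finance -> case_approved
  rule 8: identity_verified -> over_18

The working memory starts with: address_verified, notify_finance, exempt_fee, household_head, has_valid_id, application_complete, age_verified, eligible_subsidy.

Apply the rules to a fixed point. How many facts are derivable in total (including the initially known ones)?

Round 1 — rule 2, rule 4, rule 6, rule 7, derive has_dependent, enrolled_program, eligible_tier1, case_approved.
Round 2 — rule 1, derive renewal_due.
Round 3 — rule 5, derive means_tested.
Closure: {address_verified, age_verified, application_complete, case_approved, eligible_subsidy, eligible_tier1, enrolled_program, exempt_fee, has_dependent, has_valid_id, household_head, means_tested, notify_finance, renewal_due} — 14 facts.

14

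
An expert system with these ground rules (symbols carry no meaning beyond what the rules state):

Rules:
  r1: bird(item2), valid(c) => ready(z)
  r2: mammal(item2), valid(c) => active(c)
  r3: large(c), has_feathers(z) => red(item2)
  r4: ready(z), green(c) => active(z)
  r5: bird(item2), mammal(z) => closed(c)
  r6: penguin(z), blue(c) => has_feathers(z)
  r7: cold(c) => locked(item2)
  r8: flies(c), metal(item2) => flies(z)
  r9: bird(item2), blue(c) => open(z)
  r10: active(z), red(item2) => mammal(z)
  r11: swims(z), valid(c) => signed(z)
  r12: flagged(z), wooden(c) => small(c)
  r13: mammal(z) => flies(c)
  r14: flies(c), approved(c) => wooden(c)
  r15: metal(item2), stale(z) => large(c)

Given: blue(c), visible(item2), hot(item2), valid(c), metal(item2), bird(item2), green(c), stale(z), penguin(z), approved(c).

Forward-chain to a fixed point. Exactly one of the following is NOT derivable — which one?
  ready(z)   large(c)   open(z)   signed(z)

Round 1: r1 [bird(item2), valid(c) => ready(z)]; r6 [penguin(z), blue(c) => has_feathers(z)]; r9 [bird(item2), blue(c) => open(z)]; r15 [metal(item2), stale(z) => large(c)]. New: ready(z), has_feathers(z), open(z), large(c).
Round 2: r3 [large(c), has_feathers(z) => red(item2)]; r4 [ready(z), green(c) => active(z)]. New: red(item2), active(z).
Round 3: r10 [active(z), red(item2) => mammal(z)]. New: mammal(z).
Round 4: r5 [bird(item2), mammal(z) => closed(c)]; r13 [mammal(z) => flies(c)]. New: closed(c), flies(c).
Round 5: r8 [flies(c), metal(item2) => flies(z)]; r14 [flies(c), approved(c) => wooden(c)]. New: flies(z), wooden(c).
Derived: open(z) (round 1), large(c) (round 1), ready(z) (round 1). signed(z) never appears in any round.

signed(z)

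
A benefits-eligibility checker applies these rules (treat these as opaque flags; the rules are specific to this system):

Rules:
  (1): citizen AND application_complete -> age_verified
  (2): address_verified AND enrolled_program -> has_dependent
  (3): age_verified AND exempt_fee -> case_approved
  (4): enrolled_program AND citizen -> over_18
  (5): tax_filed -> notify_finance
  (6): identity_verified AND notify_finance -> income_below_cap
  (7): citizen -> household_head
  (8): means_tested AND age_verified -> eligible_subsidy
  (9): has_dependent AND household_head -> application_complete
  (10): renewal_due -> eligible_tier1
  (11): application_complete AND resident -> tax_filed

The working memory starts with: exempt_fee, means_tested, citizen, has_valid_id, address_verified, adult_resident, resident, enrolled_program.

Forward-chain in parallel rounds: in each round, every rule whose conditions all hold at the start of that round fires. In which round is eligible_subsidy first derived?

4

Round 1 — (2), (4), (7), derive has_dependent, over_18, household_head.
Round 2 — (9), derive application_complete.
Round 3 — (1), (11), derive age_verified, tax_filed.
Round 4 — (3), (5), (8), derive case_approved, notify_finance, eligible_subsidy.
eligible_subsidy first appears in round 4.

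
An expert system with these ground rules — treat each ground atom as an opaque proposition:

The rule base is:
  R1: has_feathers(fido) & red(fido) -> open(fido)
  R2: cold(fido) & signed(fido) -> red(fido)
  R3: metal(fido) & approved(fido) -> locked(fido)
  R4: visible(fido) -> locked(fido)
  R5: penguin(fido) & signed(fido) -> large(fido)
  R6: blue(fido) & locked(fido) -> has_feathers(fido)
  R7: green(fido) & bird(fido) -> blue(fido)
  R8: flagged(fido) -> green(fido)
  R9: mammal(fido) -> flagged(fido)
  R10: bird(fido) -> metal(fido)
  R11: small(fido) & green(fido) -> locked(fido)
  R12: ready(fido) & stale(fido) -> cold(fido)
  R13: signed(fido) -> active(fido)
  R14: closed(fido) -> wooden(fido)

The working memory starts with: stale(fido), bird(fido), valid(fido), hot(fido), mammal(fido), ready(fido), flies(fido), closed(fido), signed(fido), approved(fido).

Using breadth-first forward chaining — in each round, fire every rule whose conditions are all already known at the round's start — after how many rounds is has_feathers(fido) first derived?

4

Round 1 fires R9, R10, R12, R13, R14, giving flagged(fido), metal(fido), cold(fido), active(fido), wooden(fido).
Round 2 fires R2, R3, R8, giving red(fido), locked(fido), green(fido).
Round 3 fires R7, giving blue(fido).
Round 4 fires R6, giving has_feathers(fido).
has_feathers(fido) first appears in round 4.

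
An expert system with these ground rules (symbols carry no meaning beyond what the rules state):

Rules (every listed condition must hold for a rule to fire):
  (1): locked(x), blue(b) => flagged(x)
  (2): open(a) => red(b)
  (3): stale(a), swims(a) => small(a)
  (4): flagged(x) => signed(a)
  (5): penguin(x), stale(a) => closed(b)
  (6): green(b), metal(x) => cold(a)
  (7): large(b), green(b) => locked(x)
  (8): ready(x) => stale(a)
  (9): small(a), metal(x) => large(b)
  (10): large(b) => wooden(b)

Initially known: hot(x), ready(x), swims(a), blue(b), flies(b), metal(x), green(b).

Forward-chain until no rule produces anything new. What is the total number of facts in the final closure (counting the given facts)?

15

Round 1: (6) [green(b), metal(x) => cold(a)]; (8) [ready(x) => stale(a)]. Adds cold(a), stale(a).
Round 2: (3) [stale(a), swims(a) => small(a)]. Adds small(a).
Round 3: (9) [small(a), metal(x) => large(b)]. Adds large(b).
Round 4: (7) [large(b), green(b) => locked(x)]; (10) [large(b) => wooden(b)]. Adds locked(x), wooden(b).
Round 5: (1) [locked(x), blue(b) => flagged(x)]. Adds flagged(x).
Round 6: (4) [flagged(x) => signed(a)]. Adds signed(a).
Closure: {blue(b), cold(a), flagged(x), flies(b), green(b), hot(x), large(b), locked(x), metal(x), ready(x), signed(a), small(a), stale(a), swims(a), wooden(b)} — 15 facts.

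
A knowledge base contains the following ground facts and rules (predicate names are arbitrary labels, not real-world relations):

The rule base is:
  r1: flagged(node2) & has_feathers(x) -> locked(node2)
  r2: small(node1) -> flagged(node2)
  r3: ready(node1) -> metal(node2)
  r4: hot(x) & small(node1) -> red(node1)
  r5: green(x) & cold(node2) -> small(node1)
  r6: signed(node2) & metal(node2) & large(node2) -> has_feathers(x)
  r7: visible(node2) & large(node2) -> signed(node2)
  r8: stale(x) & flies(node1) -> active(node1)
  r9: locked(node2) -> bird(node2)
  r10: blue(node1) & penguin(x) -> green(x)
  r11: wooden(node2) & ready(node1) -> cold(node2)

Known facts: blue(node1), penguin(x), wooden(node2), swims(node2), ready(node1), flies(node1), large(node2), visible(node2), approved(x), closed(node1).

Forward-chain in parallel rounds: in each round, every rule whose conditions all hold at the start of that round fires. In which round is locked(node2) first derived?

Round 1: r3 [ready(node1) -> metal(node2)]; r7 [visible(node2) & large(node2) -> signed(node2)]; r10 [blue(node1) & penguin(x) -> green(x)]; r11 [wooden(node2) & ready(node1) -> cold(node2)]. Adds metal(node2), signed(node2), green(x), cold(node2).
Round 2: r5 [green(x) & cold(node2) -> small(node1)]; r6 [signed(node2) & metal(node2) & large(node2) -> has_feathers(x)]. Adds small(node1), has_feathers(x).
Round 3: r2 [small(node1) -> flagged(node2)]. Adds flagged(node2).
Round 4: r1 [flagged(node2) & has_feathers(x) -> locked(node2)]. Adds locked(node2).
locked(node2) first appears in round 4.

4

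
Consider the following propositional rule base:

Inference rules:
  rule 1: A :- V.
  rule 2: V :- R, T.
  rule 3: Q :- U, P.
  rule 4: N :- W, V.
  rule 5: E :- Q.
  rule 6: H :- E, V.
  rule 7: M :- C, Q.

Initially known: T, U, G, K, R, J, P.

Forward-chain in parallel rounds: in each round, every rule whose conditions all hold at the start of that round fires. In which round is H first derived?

[1] rule 2 [V :- R, T.]; rule 3 [Q :- U, P.]. ⇒ new: V, Q.
[2] rule 1 [A :- V.]; rule 5 [E :- Q.]. ⇒ new: A, E.
[3] rule 6 [H :- E, V.]. ⇒ new: H.
H first appears in round 3.

3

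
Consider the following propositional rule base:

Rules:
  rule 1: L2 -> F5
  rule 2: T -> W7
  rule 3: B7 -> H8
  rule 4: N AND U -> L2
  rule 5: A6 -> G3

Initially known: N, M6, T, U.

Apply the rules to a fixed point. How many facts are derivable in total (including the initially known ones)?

7

Round 1: rule 2 [T -> W7]; rule 4 [N AND U -> L2]. Adds W7, L2.
Round 2: rule 1 [L2 -> F5]. Adds F5.
Closure: {F5, L2, M6, N, T, U, W7} — 7 facts.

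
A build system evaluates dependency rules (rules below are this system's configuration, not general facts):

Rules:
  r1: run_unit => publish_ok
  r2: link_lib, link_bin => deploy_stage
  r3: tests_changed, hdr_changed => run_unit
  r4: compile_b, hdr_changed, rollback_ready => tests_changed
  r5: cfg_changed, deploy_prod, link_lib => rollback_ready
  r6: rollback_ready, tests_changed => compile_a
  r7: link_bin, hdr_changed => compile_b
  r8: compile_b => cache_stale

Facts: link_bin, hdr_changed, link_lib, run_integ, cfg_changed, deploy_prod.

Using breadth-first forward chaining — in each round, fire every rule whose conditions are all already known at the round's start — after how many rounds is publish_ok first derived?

4

[1] r2 [link_lib, link_bin => deploy_stage]; r5 [cfg_changed, deploy_prod, link_lib => rollback_ready]; r7 [link_bin, hdr_changed => compile_b]. ⇒ new: deploy_stage, rollback_ready, compile_b.
[2] r4 [compile_b, hdr_changed, rollback_ready => tests_changed]; r8 [compile_b => cache_stale]. ⇒ new: tests_changed, cache_stale.
[3] r3 [tests_changed, hdr_changed => run_unit]; r6 [rollback_ready, tests_changed => compile_a]. ⇒ new: run_unit, compile_a.
[4] r1 [run_unit => publish_ok]. ⇒ new: publish_ok.
publish_ok first appears in round 4.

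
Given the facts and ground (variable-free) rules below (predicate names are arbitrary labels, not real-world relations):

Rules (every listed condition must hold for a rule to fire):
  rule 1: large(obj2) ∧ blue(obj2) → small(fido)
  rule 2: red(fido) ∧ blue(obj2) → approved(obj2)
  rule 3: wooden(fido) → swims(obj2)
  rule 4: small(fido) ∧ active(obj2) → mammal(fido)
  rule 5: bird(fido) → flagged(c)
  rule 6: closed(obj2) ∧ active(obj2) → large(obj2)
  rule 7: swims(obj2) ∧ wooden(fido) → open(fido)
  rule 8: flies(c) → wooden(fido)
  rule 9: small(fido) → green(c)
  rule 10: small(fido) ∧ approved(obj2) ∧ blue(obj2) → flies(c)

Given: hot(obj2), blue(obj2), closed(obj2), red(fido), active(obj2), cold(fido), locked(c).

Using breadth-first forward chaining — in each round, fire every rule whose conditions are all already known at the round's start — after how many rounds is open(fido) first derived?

[1] rule 2 [red(fido) ∧ blue(obj2) → approved(obj2)]; rule 6 [closed(obj2) ∧ active(obj2) → large(obj2)]. ⇒ new: approved(obj2), large(obj2).
[2] rule 1 [large(obj2) ∧ blue(obj2) → small(fido)]. ⇒ new: small(fido).
[3] rule 4 [small(fido) ∧ active(obj2) → mammal(fido)]; rule 9 [small(fido) → green(c)]; rule 10 [small(fido) ∧ approved(obj2) ∧ blue(obj2) → flies(c)]. ⇒ new: mammal(fido), green(c), flies(c).
[4] rule 8 [flies(c) → wooden(fido)]. ⇒ new: wooden(fido).
[5] rule 3 [wooden(fido) → swims(obj2)]. ⇒ new: swims(obj2).
[6] rule 7 [swims(obj2) ∧ wooden(fido) → open(fido)]. ⇒ new: open(fido).
open(fido) first appears in round 6.

6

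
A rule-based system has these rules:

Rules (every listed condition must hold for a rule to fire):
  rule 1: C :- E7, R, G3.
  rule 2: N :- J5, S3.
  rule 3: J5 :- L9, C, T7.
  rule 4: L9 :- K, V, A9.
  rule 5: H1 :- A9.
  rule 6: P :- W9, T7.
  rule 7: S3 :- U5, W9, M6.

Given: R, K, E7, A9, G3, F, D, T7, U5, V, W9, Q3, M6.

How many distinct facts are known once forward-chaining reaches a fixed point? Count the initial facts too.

[1] rule 1 [C :- E7, R, G3.]; rule 4 [L9 :- K, V, A9.]; rule 5 [H1 :- A9.]; rule 6 [P :- W9, T7.]; rule 7 [S3 :- U5, W9, M6.]. ⇒ new: C, L9, H1, P, S3.
[2] rule 3 [J5 :- L9, C, T7.]. ⇒ new: J5.
[3] rule 2 [N :- J5, S3.]. ⇒ new: N.
Closure: {A9, C, D, E7, F, G3, H1, J5, K, L9, M6, N, P, Q3, R, S3, T7, U5, V, W9} — 20 facts.

20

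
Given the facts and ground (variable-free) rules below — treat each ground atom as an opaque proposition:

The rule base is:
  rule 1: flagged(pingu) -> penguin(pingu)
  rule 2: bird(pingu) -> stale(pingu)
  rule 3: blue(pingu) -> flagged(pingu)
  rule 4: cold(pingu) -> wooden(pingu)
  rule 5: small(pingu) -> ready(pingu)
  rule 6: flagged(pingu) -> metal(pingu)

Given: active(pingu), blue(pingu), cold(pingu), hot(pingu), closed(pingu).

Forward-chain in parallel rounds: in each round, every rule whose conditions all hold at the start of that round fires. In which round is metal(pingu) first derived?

Round 1 — rule 3, rule 4, derive flagged(pingu), wooden(pingu).
Round 2 — rule 1, rule 6, derive penguin(pingu), metal(pingu).
metal(pingu) first appears in round 2.

2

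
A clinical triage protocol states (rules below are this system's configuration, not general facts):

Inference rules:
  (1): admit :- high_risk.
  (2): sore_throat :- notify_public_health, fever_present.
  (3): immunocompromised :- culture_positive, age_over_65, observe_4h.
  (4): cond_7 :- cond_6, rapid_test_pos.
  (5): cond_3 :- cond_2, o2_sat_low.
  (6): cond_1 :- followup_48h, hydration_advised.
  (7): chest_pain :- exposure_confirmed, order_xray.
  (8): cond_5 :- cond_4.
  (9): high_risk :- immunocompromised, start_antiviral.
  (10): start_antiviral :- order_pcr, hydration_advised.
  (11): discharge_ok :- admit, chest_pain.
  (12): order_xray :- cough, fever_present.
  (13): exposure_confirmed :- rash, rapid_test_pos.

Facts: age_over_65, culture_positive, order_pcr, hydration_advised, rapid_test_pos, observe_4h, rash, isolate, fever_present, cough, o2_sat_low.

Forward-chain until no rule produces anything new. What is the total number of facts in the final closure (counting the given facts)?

[1] (3) [immunocompromised :- culture_positive, age_over_65, observe_4h.]; (10) [start_antiviral :- order_pcr, hydration_advised.]; (12) [order_xray :- cough, fever_present.]; (13) [exposure_confirmed :- rash, rapid_test_pos.]. ⇒ new: immunocompromised, start_antiviral, order_xray, exposure_confirmed.
[2] (7) [chest_pain :- exposure_confirmed, order_xray.]; (9) [high_risk :- immunocompromised, start_antiviral.]. ⇒ new: chest_pain, high_risk.
[3] (1) [admit :- high_risk.]. ⇒ new: admit.
[4] (11) [discharge_ok :- admit, chest_pain.]. ⇒ new: discharge_ok.
Closure: {admit, age_over_65, chest_pain, cough, culture_positive, discharge_ok, exposure_confirmed, fever_present, high_risk, hydration_advised, immunocompromised, isolate, o2_sat_low, observe_4h, order_pcr, order_xray, rapid_test_pos, rash, start_antiviral} — 19 facts.

19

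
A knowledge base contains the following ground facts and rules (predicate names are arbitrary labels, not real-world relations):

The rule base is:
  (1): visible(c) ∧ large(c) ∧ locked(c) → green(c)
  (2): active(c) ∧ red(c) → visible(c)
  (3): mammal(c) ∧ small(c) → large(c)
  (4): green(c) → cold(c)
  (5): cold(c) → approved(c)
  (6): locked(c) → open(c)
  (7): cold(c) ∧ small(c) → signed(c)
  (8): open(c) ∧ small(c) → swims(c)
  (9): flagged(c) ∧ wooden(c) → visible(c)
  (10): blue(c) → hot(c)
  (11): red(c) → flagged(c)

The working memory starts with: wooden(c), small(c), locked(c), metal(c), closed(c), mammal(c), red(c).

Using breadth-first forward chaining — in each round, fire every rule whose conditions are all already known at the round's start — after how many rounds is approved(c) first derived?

5

[1] (3) [mammal(c) ∧ small(c) → large(c)]; (6) [locked(c) → open(c)]; (11) [red(c) → flagged(c)]. ⇒ new: large(c), open(c), flagged(c).
[2] (8) [open(c) ∧ small(c) → swims(c)]; (9) [flagged(c) ∧ wooden(c) → visible(c)]. ⇒ new: swims(c), visible(c).
[3] (1) [visible(c) ∧ large(c) ∧ locked(c) → green(c)]. ⇒ new: green(c).
[4] (4) [green(c) → cold(c)]. ⇒ new: cold(c).
[5] (5) [cold(c) → approved(c)]; (7) [cold(c) ∧ small(c) → signed(c)]. ⇒ new: approved(c), signed(c).
approved(c) first appears in round 5.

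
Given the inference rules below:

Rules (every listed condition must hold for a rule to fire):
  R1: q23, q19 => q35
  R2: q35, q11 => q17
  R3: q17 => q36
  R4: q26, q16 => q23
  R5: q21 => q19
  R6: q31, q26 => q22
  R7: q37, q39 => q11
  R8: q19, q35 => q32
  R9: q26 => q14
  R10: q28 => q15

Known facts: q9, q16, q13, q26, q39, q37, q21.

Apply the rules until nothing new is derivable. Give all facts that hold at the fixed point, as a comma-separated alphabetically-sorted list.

Round 1 — R4, R5, R7, R9, derive q23, q19, q11, q14.
Round 2 — R1, derive q35.
Round 3 — R2, R8, derive q17, q32.
Round 4 — R3, derive q36.

q11, q13, q14, q16, q17, q19, q21, q23, q26, q32, q35, q36, q37, q39, q9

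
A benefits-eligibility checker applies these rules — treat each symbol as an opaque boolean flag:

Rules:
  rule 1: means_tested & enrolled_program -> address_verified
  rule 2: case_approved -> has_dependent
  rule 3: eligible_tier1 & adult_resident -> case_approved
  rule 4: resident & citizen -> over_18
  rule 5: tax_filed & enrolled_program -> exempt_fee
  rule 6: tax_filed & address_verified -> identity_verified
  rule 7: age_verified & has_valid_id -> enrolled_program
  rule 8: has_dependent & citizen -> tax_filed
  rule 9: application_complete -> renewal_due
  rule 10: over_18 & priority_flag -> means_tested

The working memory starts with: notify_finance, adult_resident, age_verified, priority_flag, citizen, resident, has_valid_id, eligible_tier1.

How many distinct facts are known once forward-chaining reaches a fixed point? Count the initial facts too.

[1] rule 3 [eligible_tier1 & adult_resident -> case_approved]; rule 4 [resident & citizen -> over_18]; rule 7 [age_verified & has_valid_id -> enrolled_program]. ⇒ new: case_approved, over_18, enrolled_program.
[2] rule 2 [case_approved -> has_dependent]; rule 10 [over_18 & priority_flag -> means_tested]. ⇒ new: has_dependent, means_tested.
[3] rule 1 [means_tested & enrolled_program -> address_verified]; rule 8 [has_dependent & citizen -> tax_filed]. ⇒ new: address_verified, tax_filed.
[4] rule 5 [tax_filed & enrolled_program -> exempt_fee]; rule 6 [tax_filed & address_verified -> identity_verified]. ⇒ new: exempt_fee, identity_verified.
Closure: {address_verified, adult_resident, age_verified, case_approved, citizen, eligible_tier1, enrolled_program, exempt_fee, has_dependent, has_valid_id, identity_verified, means_tested, notify_finance, over_18, priority_flag, resident, tax_filed} — 17 facts.

17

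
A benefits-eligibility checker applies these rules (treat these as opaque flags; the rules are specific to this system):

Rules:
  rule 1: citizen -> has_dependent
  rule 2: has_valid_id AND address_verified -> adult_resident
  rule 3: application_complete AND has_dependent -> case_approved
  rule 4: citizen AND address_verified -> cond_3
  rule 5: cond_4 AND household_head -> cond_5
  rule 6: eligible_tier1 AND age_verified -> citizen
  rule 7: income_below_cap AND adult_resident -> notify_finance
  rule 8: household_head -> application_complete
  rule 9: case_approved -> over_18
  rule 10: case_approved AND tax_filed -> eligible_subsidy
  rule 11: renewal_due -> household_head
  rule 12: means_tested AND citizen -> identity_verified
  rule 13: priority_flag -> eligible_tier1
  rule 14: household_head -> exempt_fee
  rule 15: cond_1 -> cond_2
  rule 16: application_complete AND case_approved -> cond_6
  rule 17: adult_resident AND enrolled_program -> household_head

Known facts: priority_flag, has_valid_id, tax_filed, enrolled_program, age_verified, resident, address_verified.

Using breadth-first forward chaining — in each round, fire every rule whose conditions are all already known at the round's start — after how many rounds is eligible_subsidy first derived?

5

Round 1: rule 2 [has_valid_id AND address_verified -> adult_resident]; rule 13 [priority_flag -> eligible_tier1]. Adds adult_resident, eligible_tier1.
Round 2: rule 6 [eligible_tier1 AND age_verified -> citizen]; rule 17 [adult_resident AND enrolled_program -> household_head]. Adds citizen, household_head.
Round 3: rule 1 [citizen -> has_dependent]; rule 4 [citizen AND address_verified -> cond_3]; rule 8 [household_head -> application_complete]; rule 14 [household_head -> exempt_fee]. Adds has_dependent, cond_3, application_complete, exempt_fee.
Round 4: rule 3 [application_complete AND has_dependent -> case_approved]. Adds case_approved.
Round 5: rule 9 [case_approved -> over_18]; rule 10 [case_approved AND tax_filed -> eligible_subsidy]; rule 16 [application_complete AND case_approved -> cond_6]. Adds over_18, eligible_subsidy, cond_6.
eligible_subsidy first appears in round 5.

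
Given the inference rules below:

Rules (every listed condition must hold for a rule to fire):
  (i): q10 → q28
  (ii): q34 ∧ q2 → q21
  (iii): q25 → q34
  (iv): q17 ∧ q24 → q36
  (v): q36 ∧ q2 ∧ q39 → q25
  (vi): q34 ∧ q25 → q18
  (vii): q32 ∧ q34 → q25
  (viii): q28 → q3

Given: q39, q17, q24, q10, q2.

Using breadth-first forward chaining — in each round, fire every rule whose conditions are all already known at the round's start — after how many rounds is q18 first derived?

Round 1: (i) [q10 → q28]; (iv) [q17 ∧ q24 → q36]. New: q28, q36.
Round 2: (v) [q36 ∧ q2 ∧ q39 → q25]; (viii) [q28 → q3]. New: q25, q3.
Round 3: (iii) [q25 → q34]. New: q34.
Round 4: (ii) [q34 ∧ q2 → q21]; (vi) [q34 ∧ q25 → q18]. New: q21, q18.
q18 first appears in round 4.

4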